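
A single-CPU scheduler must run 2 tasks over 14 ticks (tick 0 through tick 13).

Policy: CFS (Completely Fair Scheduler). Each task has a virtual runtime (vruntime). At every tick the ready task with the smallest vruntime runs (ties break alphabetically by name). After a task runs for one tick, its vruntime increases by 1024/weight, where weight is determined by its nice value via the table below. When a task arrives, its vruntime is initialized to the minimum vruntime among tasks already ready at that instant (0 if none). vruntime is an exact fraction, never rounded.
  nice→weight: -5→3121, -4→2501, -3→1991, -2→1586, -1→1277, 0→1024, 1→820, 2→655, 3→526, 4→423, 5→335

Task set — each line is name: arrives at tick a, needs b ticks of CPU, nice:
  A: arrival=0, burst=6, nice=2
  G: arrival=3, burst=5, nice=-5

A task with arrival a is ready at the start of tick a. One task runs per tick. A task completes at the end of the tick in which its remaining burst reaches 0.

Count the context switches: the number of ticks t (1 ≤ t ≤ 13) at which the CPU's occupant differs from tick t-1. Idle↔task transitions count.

t=0: vr[A=0] → run A
t=1: vr[A=1024/655] → run A
t=2: vr[A=2048/655] → run A
t=3: vr[A=3072/655 G=3072/655] → run A
t=4: vr[A=4096/655 G=3072/655] → run G
t=5: vr[A=4096/655 G=10258432/2044255] → run G
t=6: vr[A=4096/655 G=10929152/2044255] → run G
t=7: vr[A=4096/655 G=11599872/2044255] → run G
t=8: vr[A=4096/655 G=12270592/2044255] → run G
t=9: vr[A=4096/655] → run A
t=10: vr[A=1024/131] → run A
t=11: (idle)
t=12: (idle)
t=13: (idle)

context switches = 3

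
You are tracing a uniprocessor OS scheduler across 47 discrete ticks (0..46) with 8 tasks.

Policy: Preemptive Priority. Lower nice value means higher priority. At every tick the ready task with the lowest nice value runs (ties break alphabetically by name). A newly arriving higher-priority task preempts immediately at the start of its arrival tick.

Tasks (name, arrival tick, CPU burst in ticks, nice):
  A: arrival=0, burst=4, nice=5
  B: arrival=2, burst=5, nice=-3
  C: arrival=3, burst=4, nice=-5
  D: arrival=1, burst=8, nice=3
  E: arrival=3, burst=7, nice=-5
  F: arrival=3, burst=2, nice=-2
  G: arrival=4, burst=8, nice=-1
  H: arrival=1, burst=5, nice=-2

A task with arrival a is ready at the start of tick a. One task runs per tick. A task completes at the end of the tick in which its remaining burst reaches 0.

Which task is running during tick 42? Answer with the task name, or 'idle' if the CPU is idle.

t=0: ready={A} → run A
t=1: ready={A,D,H} → run H
t=2: ready={A,B,D,H} → run B
t=3: ready={A,B,C,D,E,F,H} → run C
t=4: ready={A,B,C,D,E,F,G,H} → run C
t=5: ready={A,B,C,D,E,F,G,H} → run C
t=6: ready={A,B,C,D,E,F,G,H} → run C
t=7: ready={A,B,D,E,F,G,H} → run E
t=8: ready={A,B,D,E,F,G,H} → run E
t=9: ready={A,B,D,E,F,G,H} → run E
t=10: ready={A,B,D,E,F,G,H} → run E
t=11: ready={A,B,D,E,F,G,H} → run E
t=12: ready={A,B,D,E,F,G,H} → run E
t=13: ready={A,B,D,E,F,G,H} → run E
t=14: ready={A,B,D,F,G,H} → run B
t=15: ready={A,B,D,F,G,H} → run B
t=16: ready={A,B,D,F,G,H} → run B
t=17: ready={A,B,D,F,G,H} → run B
t=18: ready={A,D,F,G,H} → run F
t=19: ready={A,D,F,G,H} → run F
t=20: ready={A,D,G,H} → run H
t=21: ready={A,D,G,H} → run H
t=22: ready={A,D,G,H} → run H
t=23: ready={A,D,G,H} → run H
t=24: ready={A,D,G} → run G
t=25: ready={A,D,G} → run G
t=26: ready={A,D,G} → run G
t=27: ready={A,D,G} → run G
t=28: ready={A,D,G} → run G
t=29: ready={A,D,G} → run G
t=30: ready={A,D,G} → run G
t=31: ready={A,D,G} → run G
t=32: ready={A,D} → run D
t=33: ready={A,D} → run D
t=34: ready={A,D} → run D
t=35: ready={A,D} → run D
t=36: ready={A,D} → run D
t=37: ready={A,D} → run D
t=38: ready={A,D} → run D
t=39: ready={A,D} → run D
t=40: ready={A} → run A
t=41: ready={A} → run A
t=42: ready={A} → run A
t=43: (idle)
t=44: (idle)
t=45: (idle)
t=46: (idle)

running at tick 42 = A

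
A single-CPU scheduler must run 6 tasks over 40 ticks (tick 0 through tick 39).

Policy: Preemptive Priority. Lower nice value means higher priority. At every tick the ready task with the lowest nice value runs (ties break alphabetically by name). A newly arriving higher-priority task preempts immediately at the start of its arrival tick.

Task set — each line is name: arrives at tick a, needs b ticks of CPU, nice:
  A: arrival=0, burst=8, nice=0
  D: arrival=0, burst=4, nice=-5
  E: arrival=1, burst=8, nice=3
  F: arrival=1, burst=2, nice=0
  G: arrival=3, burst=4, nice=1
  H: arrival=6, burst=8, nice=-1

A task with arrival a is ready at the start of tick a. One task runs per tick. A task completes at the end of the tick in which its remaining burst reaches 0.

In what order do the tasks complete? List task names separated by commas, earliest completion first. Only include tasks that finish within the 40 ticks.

completion order = D, H, A, F, G, E

t=0: ready={A,D} → run D
t=1: ready={A,D,E,F} → run D
t=2: ready={A,D,E,F} → run D
t=3: ready={A,D,E,F,G} → run D
t=4: ready={A,E,F,G} → run A
t=5: ready={A,E,F,G} → run A
t=6: ready={A,E,F,G,H} → run H
t=7: ready={A,E,F,G,H} → run H
t=8: ready={A,E,F,G,H} → run H
t=9: ready={A,E,F,G,H} → run H
t=10: ready={A,E,F,G,H} → run H
t=11: ready={A,E,F,G,H} → run H
t=12: ready={A,E,F,G,H} → run H
t=13: ready={A,E,F,G,H} → run H
t=14: ready={A,E,F,G} → run A
t=15: ready={A,E,F,G} → run A
t=16: ready={A,E,F,G} → run A
t=17: ready={A,E,F,G} → run A
t=18: ready={A,E,F,G} → run A
t=19: ready={A,E,F,G} → run A
t=20: ready={E,F,G} → run F
t=21: ready={E,F,G} → run F
t=22: ready={E,G} → run G
t=23: ready={E,G} → run G
t=24: ready={E,G} → run G
t=25: ready={E,G} → run G
t=26: ready={E} → run E
t=27: ready={E} → run E
t=28: ready={E} → run E
t=29: ready={E} → run E
t=30: ready={E} → run E
t=31: ready={E} → run E
t=32: ready={E} → run E
t=33: ready={E} → run E
t=34: (idle)
t=35: (idle)
t=36: (idle)
t=37: (idle)
t=38: (idle)
t=39: (idle)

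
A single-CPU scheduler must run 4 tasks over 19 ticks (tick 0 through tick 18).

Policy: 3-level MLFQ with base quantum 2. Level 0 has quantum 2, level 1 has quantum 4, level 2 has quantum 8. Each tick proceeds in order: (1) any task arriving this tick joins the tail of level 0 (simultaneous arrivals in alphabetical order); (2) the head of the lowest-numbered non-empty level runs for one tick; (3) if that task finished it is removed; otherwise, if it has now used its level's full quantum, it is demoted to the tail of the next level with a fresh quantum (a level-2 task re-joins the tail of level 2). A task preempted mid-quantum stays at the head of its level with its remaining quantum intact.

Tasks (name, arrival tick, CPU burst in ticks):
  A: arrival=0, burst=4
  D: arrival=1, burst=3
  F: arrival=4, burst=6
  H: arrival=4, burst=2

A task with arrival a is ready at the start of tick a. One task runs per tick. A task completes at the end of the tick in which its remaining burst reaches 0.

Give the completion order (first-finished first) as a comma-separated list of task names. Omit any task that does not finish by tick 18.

t=0: L0/L1/L2 = A/-/- → run A
t=1: L0/L1/L2 = AD/-/- → run A
t=2: L0/L1/L2 = D/A/- → run D
t=3: L0/L1/L2 = D/A/- → run D
t=4: L0/L1/L2 = FH/AD/- → run F
t=5: L0/L1/L2 = FH/AD/- → run F
t=6: L0/L1/L2 = H/ADF/- → run H
t=7: L0/L1/L2 = H/ADF/- → run H
t=8: L0/L1/L2 = -/ADF/- → run A
t=9: L0/L1/L2 = -/ADF/- → run A
t=10: L0/L1/L2 = -/DF/- → run D
t=11: L0/L1/L2 = -/F/- → run F
t=12: L0/L1/L2 = -/F/- → run F
t=13: L0/L1/L2 = -/F/- → run F
t=14: L0/L1/L2 = -/F/- → run F
t=15: (idle)
t=16: (idle)
t=17: (idle)
t=18: (idle)

completion order = H, A, D, F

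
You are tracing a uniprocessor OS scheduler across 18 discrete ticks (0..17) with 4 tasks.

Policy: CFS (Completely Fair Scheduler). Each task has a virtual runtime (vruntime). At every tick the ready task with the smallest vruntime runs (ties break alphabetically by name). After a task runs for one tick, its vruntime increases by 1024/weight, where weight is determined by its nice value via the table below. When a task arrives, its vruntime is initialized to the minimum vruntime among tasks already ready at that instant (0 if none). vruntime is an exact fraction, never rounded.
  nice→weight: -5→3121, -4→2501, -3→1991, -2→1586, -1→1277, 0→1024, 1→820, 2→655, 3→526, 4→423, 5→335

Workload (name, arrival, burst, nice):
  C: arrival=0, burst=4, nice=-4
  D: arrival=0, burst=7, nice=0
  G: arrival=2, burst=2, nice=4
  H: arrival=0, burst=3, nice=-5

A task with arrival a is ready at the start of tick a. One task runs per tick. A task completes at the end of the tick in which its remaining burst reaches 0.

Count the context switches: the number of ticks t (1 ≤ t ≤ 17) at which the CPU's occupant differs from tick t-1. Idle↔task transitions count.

context switches = 12

t=0: vr[C=0 D=0 H=0] → run C
t=1: vr[C=1024/2501 D=0 H=0] → run D
t=2: vr[C=1024/2501 D=1 G=0 H=0] → run G
t=3: vr[C=1024/2501 D=1 G=1024/423 H=0] → run H
t=4: vr[C=1024/2501 D=1 G=1024/423 H=1024/3121] → run H
t=5: vr[C=1024/2501 D=1 G=1024/423 H=2048/3121] → run C
t=6: vr[C=2048/2501 D=1 G=1024/423 H=2048/3121] → run H
t=7: vr[C=2048/2501 D=1 G=1024/423] → run C
t=8: vr[C=3072/2501 D=1 G=1024/423] → run D
t=9: vr[C=3072/2501 D=2 G=1024/423] → run C
t=10: vr[D=2 G=1024/423] → run D
t=11: vr[D=3 G=1024/423] → run G
t=12: vr[D=3] → run D
t=13: vr[D=4] → run D
t=14: vr[D=5] → run D
t=15: vr[D=6] → run D
t=16: (idle)
t=17: (idle)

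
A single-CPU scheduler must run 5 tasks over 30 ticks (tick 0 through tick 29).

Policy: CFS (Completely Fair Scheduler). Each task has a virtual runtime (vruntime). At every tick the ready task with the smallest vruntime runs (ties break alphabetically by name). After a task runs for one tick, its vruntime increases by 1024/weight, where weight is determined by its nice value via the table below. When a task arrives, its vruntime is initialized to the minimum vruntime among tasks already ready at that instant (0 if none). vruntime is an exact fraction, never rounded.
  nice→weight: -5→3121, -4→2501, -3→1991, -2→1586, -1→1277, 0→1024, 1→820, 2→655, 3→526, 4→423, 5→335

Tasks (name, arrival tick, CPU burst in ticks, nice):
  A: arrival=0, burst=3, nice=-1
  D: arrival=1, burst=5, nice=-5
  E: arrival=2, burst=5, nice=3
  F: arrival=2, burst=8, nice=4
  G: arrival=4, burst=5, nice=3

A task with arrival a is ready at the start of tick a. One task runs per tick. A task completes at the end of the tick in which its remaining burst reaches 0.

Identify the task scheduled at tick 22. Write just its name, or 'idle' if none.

t=0: vr[A=0] → run A
t=1: vr[A=1024/1277 D=1024/1277] → run A
t=2: vr[A=2048/1277 D=1024/1277 E=1024/1277 F=1024/1277] → run D
t=3: vr[A=2048/1277 D=4503552/3985517 E=1024/1277 F=1024/1277] → run E
t=4: vr[A=2048/1277 D=4503552/3985517 E=923136/335851 F=1024/1277 G=1024/1277] → run F
t=5: vr[A=2048/1277 D=4503552/3985517 E=923136/335851 F=1740800/540171 G=1024/1277] → run G
t=6: vr[A=2048/1277 D=4503552/3985517 E=923136/335851 F=1740800/540171 G=923136/335851] → run D
t=7: vr[A=2048/1277 D=5811200/3985517 E=923136/335851 F=1740800/540171 G=923136/335851] → run D
t=8: vr[A=2048/1277 D=7118848/3985517 E=923136/335851 F=1740800/540171 G=923136/335851] → run A
t=9: vr[D=7118848/3985517 E=923136/335851 F=1740800/540171 G=923136/335851] → run D
t=10: vr[D=8426496/3985517 E=923136/335851 F=1740800/540171 G=923136/335851] → run D
t=11: vr[E=923136/335851 F=1740800/540171 G=923136/335851] → run E
t=12: vr[E=1576960/335851 F=1740800/540171 G=923136/335851] → run G
t=13: vr[E=1576960/335851 F=1740800/540171 G=1576960/335851] → run F
t=14: vr[E=1576960/335851 F=3048448/540171 G=1576960/335851] → run E
t=15: vr[E=2230784/335851 F=3048448/540171 G=1576960/335851] → run G
t=16: vr[E=2230784/335851 F=3048448/540171 G=2230784/335851] → run F
t=17: vr[E=2230784/335851 F=1452032/180057 G=2230784/335851] → run E
t=18: vr[E=2884608/335851 F=1452032/180057 G=2230784/335851] → run G
t=19: vr[E=2884608/335851 F=1452032/180057 G=2884608/335851] → run F
t=20: vr[E=2884608/335851 F=5663744/540171 G=2884608/335851] → run E
t=21: vr[F=5663744/540171 G=2884608/335851] → run G
t=22: vr[F=5663744/540171] → run F
t=23: vr[F=6971392/540171] → run F
t=24: vr[F=2759680/180057] → run F
t=25: vr[F=9586688/540171] → run F
t=26: (idle)
t=27: (idle)
t=28: (idle)
t=29: (idle)

running at tick 22 = F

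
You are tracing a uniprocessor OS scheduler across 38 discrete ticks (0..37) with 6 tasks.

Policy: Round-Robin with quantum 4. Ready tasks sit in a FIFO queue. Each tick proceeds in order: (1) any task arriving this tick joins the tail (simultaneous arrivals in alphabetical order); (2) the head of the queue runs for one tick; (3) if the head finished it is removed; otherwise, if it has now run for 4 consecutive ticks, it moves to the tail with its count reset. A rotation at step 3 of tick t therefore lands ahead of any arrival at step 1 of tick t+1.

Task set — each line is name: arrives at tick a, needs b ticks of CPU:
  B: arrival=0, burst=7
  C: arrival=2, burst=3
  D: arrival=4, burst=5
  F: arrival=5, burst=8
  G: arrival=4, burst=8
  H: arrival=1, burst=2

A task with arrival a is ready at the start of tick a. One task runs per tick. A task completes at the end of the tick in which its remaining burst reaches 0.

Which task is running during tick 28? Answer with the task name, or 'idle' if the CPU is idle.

running at tick 28 = G

t=0: queue=[B] q_used=0 → run B
t=1: queue=[B,H] q_used=1 → run B
t=2: queue=[B,H,C] q_used=2 → run B
t=3: queue=[B,H,C] q_used=3 → run B
t=4: queue=[H,C,B,D,G] q_used=0 → run H
t=5: queue=[H,C,B,D,G,F] q_used=1 → run H
t=6: queue=[C,B,D,G,F] q_used=0 → run C
t=7: queue=[C,B,D,G,F] q_used=1 → run C
t=8: queue=[C,B,D,G,F] q_used=2 → run C
t=9: queue=[B,D,G,F] q_used=0 → run B
t=10: queue=[B,D,G,F] q_used=1 → run B
t=11: queue=[B,D,G,F] q_used=2 → run B
t=12: queue=[D,G,F] q_used=0 → run D
t=13: queue=[D,G,F] q_used=1 → run D
t=14: queue=[D,G,F] q_used=2 → run D
t=15: queue=[D,G,F] q_used=3 → run D
t=16: queue=[G,F,D] q_used=0 → run G
t=17: queue=[G,F,D] q_used=1 → run G
t=18: queue=[G,F,D] q_used=2 → run G
t=19: queue=[G,F,D] q_used=3 → run G
t=20: queue=[F,D,G] q_used=0 → run F
t=21: queue=[F,D,G] q_used=1 → run F
t=22: queue=[F,D,G] q_used=2 → run F
t=23: queue=[F,D,G] q_used=3 → run F
t=24: queue=[D,G,F] q_used=0 → run D
t=25: queue=[G,F] q_used=0 → run G
t=26: queue=[G,F] q_used=1 → run G
t=27: queue=[G,F] q_used=2 → run G
t=28: queue=[G,F] q_used=3 → run G
t=29: queue=[F] q_used=0 → run F
t=30: queue=[F] q_used=1 → run F
t=31: queue=[F] q_used=2 → run F
t=32: queue=[F] q_used=3 → run F
t=33: (idle)
t=34: (idle)
t=35: (idle)
t=36: (idle)
t=37: (idle)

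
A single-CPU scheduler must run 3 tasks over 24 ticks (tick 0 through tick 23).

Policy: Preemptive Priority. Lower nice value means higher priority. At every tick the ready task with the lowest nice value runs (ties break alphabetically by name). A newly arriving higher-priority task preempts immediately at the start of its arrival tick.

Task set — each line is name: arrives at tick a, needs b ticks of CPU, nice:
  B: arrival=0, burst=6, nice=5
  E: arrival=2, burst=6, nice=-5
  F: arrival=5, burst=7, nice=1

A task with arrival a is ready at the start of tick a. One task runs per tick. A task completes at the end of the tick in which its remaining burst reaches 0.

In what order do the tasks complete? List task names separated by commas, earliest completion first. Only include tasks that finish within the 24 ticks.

completion order = E, F, B

t=0: ready={B} → run B
t=1: ready={B} → run B
t=2: ready={B,E} → run E
t=3: ready={B,E} → run E
t=4: ready={B,E} → run E
t=5: ready={B,E,F} → run E
t=6: ready={B,E,F} → run E
t=7: ready={B,E,F} → run E
t=8: ready={B,F} → run F
t=9: ready={B,F} → run F
t=10: ready={B,F} → run F
t=11: ready={B,F} → run F
t=12: ready={B,F} → run F
t=13: ready={B,F} → run F
t=14: ready={B,F} → run F
t=15: ready={B} → run B
t=16: ready={B} → run B
t=17: ready={B} → run B
t=18: ready={B} → run B
t=19: (idle)
t=20: (idle)
t=21: (idle)
t=22: (idle)
t=23: (idle)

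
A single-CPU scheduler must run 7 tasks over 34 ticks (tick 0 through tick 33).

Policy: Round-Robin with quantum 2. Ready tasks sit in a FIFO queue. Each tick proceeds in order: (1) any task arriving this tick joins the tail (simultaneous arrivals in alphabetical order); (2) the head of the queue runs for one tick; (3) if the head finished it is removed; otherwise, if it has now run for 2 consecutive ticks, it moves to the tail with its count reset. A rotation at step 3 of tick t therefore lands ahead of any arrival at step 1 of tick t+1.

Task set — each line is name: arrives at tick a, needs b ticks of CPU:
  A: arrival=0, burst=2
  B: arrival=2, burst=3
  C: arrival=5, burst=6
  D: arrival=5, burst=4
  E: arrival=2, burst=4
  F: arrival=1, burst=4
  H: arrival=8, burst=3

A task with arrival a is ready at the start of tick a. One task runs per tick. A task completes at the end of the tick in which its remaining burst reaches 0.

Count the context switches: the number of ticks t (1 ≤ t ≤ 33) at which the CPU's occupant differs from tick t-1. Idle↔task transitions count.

context switches = 14

t=0: queue=[A] q_used=0 → run A
t=1: queue=[A,F] q_used=1 → run A
t=2: queue=[F,B,E] q_used=0 → run F
t=3: queue=[F,B,E] q_used=1 → run F
t=4: queue=[B,E,F] q_used=0 → run B
t=5: queue=[B,E,F,C,D] q_used=1 → run B
t=6: queue=[E,F,C,D,B] q_used=0 → run E
t=7: queue=[E,F,C,D,B] q_used=1 → run E
t=8: queue=[F,C,D,B,E,H] q_used=0 → run F
t=9: queue=[F,C,D,B,E,H] q_used=1 → run F
t=10: queue=[C,D,B,E,H] q_used=0 → run C
t=11: queue=[C,D,B,E,H] q_used=1 → run C
t=12: queue=[D,B,E,H,C] q_used=0 → run D
t=13: queue=[D,B,E,H,C] q_used=1 → run D
t=14: queue=[B,E,H,C,D] q_used=0 → run B
t=15: queue=[E,H,C,D] q_used=0 → run E
t=16: queue=[E,H,C,D] q_used=1 → run E
t=17: queue=[H,C,D] q_used=0 → run H
t=18: queue=[H,C,D] q_used=1 → run H
t=19: queue=[C,D,H] q_used=0 → run C
t=20: queue=[C,D,H] q_used=1 → run C
t=21: queue=[D,H,C] q_used=0 → run D
t=22: queue=[D,H,C] q_used=1 → run D
t=23: queue=[H,C] q_used=0 → run H
t=24: queue=[C] q_used=0 → run C
t=25: queue=[C] q_used=1 → run C
t=26: (idle)
t=27: (idle)
t=28: (idle)
t=29: (idle)
t=30: (idle)
t=31: (idle)
t=32: (idle)
t=33: (idle)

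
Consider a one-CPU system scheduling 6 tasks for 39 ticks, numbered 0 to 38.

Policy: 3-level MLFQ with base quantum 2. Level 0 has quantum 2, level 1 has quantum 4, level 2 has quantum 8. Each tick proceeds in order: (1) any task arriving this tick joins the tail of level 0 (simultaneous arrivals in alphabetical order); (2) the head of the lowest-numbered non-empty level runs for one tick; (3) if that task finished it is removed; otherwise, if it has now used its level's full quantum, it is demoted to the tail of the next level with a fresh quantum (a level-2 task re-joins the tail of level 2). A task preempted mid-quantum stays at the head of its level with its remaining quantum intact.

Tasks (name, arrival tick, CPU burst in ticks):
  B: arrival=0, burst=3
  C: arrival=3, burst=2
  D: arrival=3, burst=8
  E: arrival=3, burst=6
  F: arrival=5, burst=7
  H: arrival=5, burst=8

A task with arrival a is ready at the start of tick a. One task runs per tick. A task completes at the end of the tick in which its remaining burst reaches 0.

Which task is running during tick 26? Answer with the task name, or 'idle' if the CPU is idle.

t=0: L0/L1/L2 = B/-/- → run B
t=1: L0/L1/L2 = B/-/- → run B
t=2: L0/L1/L2 = -/B/- → run B
t=3: L0/L1/L2 = CDE/-/- → run C
t=4: L0/L1/L2 = CDE/-/- → run C
t=5: L0/L1/L2 = DEFH/-/- → run D
t=6: L0/L1/L2 = DEFH/-/- → run D
t=7: L0/L1/L2 = EFH/D/- → run E
t=8: L0/L1/L2 = EFH/D/- → run E
t=9: L0/L1/L2 = FH/DE/- → run F
t=10: L0/L1/L2 = FH/DE/- → run F
t=11: L0/L1/L2 = H/DEF/- → run H
t=12: L0/L1/L2 = H/DEF/- → run H
t=13: L0/L1/L2 = -/DEFH/- → run D
t=14: L0/L1/L2 = -/DEFH/- → run D
t=15: L0/L1/L2 = -/DEFH/- → run D
t=16: L0/L1/L2 = -/DEFH/- → run D
t=17: L0/L1/L2 = -/EFH/D → run E
t=18: L0/L1/L2 = -/EFH/D → run E
t=19: L0/L1/L2 = -/EFH/D → run E
t=20: L0/L1/L2 = -/EFH/D → run E
t=21: L0/L1/L2 = -/FH/D → run F
t=22: L0/L1/L2 = -/FH/D → run F
t=23: L0/L1/L2 = -/FH/D → run F
t=24: L0/L1/L2 = -/FH/D → run F
t=25: L0/L1/L2 = -/H/DF → run H
t=26: L0/L1/L2 = -/H/DF → run H
t=27: L0/L1/L2 = -/H/DF → run H
t=28: L0/L1/L2 = -/H/DF → run H
t=29: L0/L1/L2 = -/-/DFH → run D
t=30: L0/L1/L2 = -/-/DFH → run D
t=31: L0/L1/L2 = -/-/FH → run F
t=32: L0/L1/L2 = -/-/H → run H
t=33: L0/L1/L2 = -/-/H → run H
t=34: (idle)
t=35: (idle)
t=36: (idle)
t=37: (idle)
t=38: (idle)

running at tick 26 = H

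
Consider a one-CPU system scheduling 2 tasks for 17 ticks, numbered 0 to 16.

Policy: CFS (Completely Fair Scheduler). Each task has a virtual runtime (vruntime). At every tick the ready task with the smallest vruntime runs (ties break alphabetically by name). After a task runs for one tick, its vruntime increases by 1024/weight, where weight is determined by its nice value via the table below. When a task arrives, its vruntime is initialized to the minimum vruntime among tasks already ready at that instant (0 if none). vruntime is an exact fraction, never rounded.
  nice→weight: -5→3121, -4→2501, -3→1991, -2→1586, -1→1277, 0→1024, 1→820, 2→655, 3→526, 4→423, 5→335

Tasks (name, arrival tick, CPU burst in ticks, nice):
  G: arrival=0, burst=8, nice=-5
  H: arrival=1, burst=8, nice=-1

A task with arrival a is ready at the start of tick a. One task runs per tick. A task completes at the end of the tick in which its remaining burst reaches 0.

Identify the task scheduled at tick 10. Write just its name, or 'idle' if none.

t=0: vr[G=0] → run G
t=1: vr[G=1024/3121 H=1024/3121] → run G
t=2: vr[G=2048/3121 H=1024/3121] → run H
t=3: vr[G=2048/3121 H=4503552/3985517] → run G
t=4: vr[G=3072/3121 H=4503552/3985517] → run G
t=5: vr[G=4096/3121 H=4503552/3985517] → run H
t=6: vr[G=4096/3121 H=7699456/3985517] → run G
t=7: vr[G=5120/3121 H=7699456/3985517] → run G
t=8: vr[G=6144/3121 H=7699456/3985517] → run H
t=9: vr[G=6144/3121 H=10895360/3985517] → run G
t=10: vr[G=7168/3121 H=10895360/3985517] → run G
t=11: vr[H=10895360/3985517] → run H
t=12: vr[H=14091264/3985517] → run H
t=13: vr[H=17287168/3985517] → run H
t=14: vr[H=20483072/3985517] → run H
t=15: vr[H=23678976/3985517] → run H
t=16: (idle)

running at tick 10 = G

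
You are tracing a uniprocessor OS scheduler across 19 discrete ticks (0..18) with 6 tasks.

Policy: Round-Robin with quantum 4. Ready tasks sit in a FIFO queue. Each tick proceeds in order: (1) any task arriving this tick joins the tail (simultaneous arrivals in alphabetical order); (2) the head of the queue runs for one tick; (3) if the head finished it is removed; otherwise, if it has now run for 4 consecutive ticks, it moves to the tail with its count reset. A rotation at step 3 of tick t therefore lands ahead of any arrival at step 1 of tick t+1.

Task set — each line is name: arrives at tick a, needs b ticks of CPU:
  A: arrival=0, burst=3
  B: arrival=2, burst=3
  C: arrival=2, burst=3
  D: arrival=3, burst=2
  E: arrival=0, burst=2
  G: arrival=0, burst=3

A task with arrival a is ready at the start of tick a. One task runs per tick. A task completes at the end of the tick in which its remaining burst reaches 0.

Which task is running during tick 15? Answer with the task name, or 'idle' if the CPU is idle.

t=0: queue=[A,E,G] q_used=0 → run A
t=1: queue=[A,E,G] q_used=1 → run A
t=2: queue=[A,E,G,B,C] q_used=2 → run A
t=3: queue=[E,G,B,C,D] q_used=0 → run E
t=4: queue=[E,G,B,C,D] q_used=1 → run E
t=5: queue=[G,B,C,D] q_used=0 → run G
t=6: queue=[G,B,C,D] q_used=1 → run G
t=7: queue=[G,B,C,D] q_used=2 → run G
t=8: queue=[B,C,D] q_used=0 → run B
t=9: queue=[B,C,D] q_used=1 → run B
t=10: queue=[B,C,D] q_used=2 → run B
t=11: queue=[C,D] q_used=0 → run C
t=12: queue=[C,D] q_used=1 → run C
t=13: queue=[C,D] q_used=2 → run C
t=14: queue=[D] q_used=0 → run D
t=15: queue=[D] q_used=1 → run D
t=16: (idle)
t=17: (idle)
t=18: (idle)

running at tick 15 = D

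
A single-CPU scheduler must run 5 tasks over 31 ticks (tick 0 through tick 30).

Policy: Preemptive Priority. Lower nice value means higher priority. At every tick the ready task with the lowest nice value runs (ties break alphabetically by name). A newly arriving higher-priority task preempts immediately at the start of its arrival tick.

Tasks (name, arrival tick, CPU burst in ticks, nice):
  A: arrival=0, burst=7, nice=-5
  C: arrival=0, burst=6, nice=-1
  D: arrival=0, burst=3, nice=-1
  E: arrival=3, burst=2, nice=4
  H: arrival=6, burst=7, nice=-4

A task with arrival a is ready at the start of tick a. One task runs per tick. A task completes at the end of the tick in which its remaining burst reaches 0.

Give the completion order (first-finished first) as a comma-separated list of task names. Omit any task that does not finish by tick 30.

t=0: ready={A,C,D} → run A
t=1: ready={A,C,D} → run A
t=2: ready={A,C,D} → run A
t=3: ready={A,C,D,E} → run A
t=4: ready={A,C,D,E} → run A
t=5: ready={A,C,D,E} → run A
t=6: ready={A,C,D,E,H} → run A
t=7: ready={C,D,E,H} → run H
t=8: ready={C,D,E,H} → run H
t=9: ready={C,D,E,H} → run H
t=10: ready={C,D,E,H} → run H
t=11: ready={C,D,E,H} → run H
t=12: ready={C,D,E,H} → run H
t=13: ready={C,D,E,H} → run H
t=14: ready={C,D,E} → run C
t=15: ready={C,D,E} → run C
t=16: ready={C,D,E} → run C
t=17: ready={C,D,E} → run C
t=18: ready={C,D,E} → run C
t=19: ready={C,D,E} → run C
t=20: ready={D,E} → run D
t=21: ready={D,E} → run D
t=22: ready={D,E} → run D
t=23: ready={E} → run E
t=24: ready={E} → run E
t=25: (idle)
t=26: (idle)
t=27: (idle)
t=28: (idle)
t=29: (idle)
t=30: (idle)

completion order = A, H, C, D, E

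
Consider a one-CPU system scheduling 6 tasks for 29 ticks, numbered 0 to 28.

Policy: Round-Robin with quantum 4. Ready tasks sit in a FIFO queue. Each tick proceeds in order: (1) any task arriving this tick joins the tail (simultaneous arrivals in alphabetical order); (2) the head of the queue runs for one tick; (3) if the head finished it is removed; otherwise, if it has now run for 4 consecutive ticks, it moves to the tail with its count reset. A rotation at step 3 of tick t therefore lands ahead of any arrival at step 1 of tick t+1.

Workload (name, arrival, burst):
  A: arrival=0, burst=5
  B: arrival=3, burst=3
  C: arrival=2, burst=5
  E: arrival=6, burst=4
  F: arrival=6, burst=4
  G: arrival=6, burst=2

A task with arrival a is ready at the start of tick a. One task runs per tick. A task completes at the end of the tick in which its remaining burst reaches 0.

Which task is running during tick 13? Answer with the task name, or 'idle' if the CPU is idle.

t=0: queue=[A] q_used=0 → run A
t=1: queue=[A] q_used=1 → run A
t=2: queue=[A,C] q_used=2 → run A
t=3: queue=[A,C,B] q_used=3 → run A
t=4: queue=[C,B,A] q_used=0 → run C
t=5: queue=[C,B,A] q_used=1 → run C
t=6: queue=[C,B,A,E,F,G] q_used=2 → run C
t=7: queue=[C,B,A,E,F,G] q_used=3 → run C
t=8: queue=[B,A,E,F,G,C] q_used=0 → run B
t=9: queue=[B,A,E,F,G,C] q_used=1 → run B
t=10: queue=[B,A,E,F,G,C] q_used=2 → run B
t=11: queue=[A,E,F,G,C] q_used=0 → run A
t=12: queue=[E,F,G,C] q_used=0 → run E
t=13: queue=[E,F,G,C] q_used=1 → run E
t=14: queue=[E,F,G,C] q_used=2 → run E
t=15: queue=[E,F,G,C] q_used=3 → run E
t=16: queue=[F,G,C] q_used=0 → run F
t=17: queue=[F,G,C] q_used=1 → run F
t=18: queue=[F,G,C] q_used=2 → run F
t=19: queue=[F,G,C] q_used=3 → run F
t=20: queue=[G,C] q_used=0 → run G
t=21: queue=[G,C] q_used=1 → run G
t=22: queue=[C] q_used=0 → run C
t=23: (idle)
t=24: (idle)
t=25: (idle)
t=26: (idle)
t=27: (idle)
t=28: (idle)

running at tick 13 = E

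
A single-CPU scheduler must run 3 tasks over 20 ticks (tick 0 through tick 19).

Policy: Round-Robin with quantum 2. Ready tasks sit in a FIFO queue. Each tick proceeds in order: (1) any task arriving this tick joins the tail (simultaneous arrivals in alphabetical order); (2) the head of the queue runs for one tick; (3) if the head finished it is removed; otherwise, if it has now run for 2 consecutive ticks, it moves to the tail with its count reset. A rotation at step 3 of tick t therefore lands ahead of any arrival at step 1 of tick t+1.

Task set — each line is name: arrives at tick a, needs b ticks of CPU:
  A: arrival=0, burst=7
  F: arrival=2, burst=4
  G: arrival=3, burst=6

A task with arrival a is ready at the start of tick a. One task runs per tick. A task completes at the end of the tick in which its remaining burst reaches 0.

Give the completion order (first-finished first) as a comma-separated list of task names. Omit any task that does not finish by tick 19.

t=0: queue=[A] q_used=0 → run A
t=1: queue=[A] q_used=1 → run A
t=2: queue=[A,F] q_used=0 → run A
t=3: queue=[A,F,G] q_used=1 → run A
t=4: queue=[F,G,A] q_used=0 → run F
t=5: queue=[F,G,A] q_used=1 → run F
t=6: queue=[G,A,F] q_used=0 → run G
t=7: queue=[G,A,F] q_used=1 → run G
t=8: queue=[A,F,G] q_used=0 → run A
t=9: queue=[A,F,G] q_used=1 → run A
t=10: queue=[F,G,A] q_used=0 → run F
t=11: queue=[F,G,A] q_used=1 → run F
t=12: queue=[G,A] q_used=0 → run G
t=13: queue=[G,A] q_used=1 → run G
t=14: queue=[A,G] q_used=0 → run A
t=15: queue=[G] q_used=0 → run G
t=16: queue=[G] q_used=1 → run G
t=17: (idle)
t=18: (idle)
t=19: (idle)

completion order = F, A, G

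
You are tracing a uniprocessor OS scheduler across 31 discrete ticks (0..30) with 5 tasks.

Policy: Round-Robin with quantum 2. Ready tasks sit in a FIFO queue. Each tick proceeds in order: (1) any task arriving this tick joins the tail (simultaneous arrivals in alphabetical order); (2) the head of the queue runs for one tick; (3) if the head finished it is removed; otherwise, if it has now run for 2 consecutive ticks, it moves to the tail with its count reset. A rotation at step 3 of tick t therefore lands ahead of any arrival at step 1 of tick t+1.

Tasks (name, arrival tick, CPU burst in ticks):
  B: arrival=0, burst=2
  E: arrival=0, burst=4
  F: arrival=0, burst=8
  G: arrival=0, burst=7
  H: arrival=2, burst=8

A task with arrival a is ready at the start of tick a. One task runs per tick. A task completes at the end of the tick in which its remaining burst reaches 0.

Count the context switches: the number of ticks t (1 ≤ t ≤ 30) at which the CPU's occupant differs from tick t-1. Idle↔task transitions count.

t=0: queue=[B,E,F,G] q_used=0 → run B
t=1: queue=[B,E,F,G] q_used=1 → run B
t=2: queue=[E,F,G,H] q_used=0 → run E
t=3: queue=[E,F,G,H] q_used=1 → run E
t=4: queue=[F,G,H,E] q_used=0 → run F
t=5: queue=[F,G,H,E] q_used=1 → run F
t=6: queue=[G,H,E,F] q_used=0 → run G
t=7: queue=[G,H,E,F] q_used=1 → run G
t=8: queue=[H,E,F,G] q_used=0 → run H
t=9: queue=[H,E,F,G] q_used=1 → run H
t=10: queue=[E,F,G,H] q_used=0 → run E
t=11: queue=[E,F,G,H] q_used=1 → run E
t=12: queue=[F,G,H] q_used=0 → run F
t=13: queue=[F,G,H] q_used=1 → run F
t=14: queue=[G,H,F] q_used=0 → run G
t=15: queue=[G,H,F] q_used=1 → run G
t=16: queue=[H,F,G] q_used=0 → run H
t=17: queue=[H,F,G] q_used=1 → run H
t=18: queue=[F,G,H] q_used=0 → run F
t=19: queue=[F,G,H] q_used=1 → run F
t=20: queue=[G,H,F] q_used=0 → run G
t=21: queue=[G,H,F] q_used=1 → run G
t=22: queue=[H,F,G] q_used=0 → run H
t=23: queue=[H,F,G] q_used=1 → run H
t=24: queue=[F,G,H] q_used=0 → run F
t=25: queue=[F,G,H] q_used=1 → run F
t=26: queue=[G,H] q_used=0 → run G
t=27: queue=[H] q_used=0 → run H
t=28: queue=[H] q_used=1 → run H
t=29: (idle)
t=30: (idle)

context switches = 15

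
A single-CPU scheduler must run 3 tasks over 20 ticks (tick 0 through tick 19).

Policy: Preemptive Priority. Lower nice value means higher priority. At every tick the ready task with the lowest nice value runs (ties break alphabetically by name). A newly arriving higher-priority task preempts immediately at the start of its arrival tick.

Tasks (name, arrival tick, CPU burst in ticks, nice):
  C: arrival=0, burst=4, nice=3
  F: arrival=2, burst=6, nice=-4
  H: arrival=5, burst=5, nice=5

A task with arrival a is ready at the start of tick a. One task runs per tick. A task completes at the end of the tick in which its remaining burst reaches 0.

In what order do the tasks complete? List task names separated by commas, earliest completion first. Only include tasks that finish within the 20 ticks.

t=0: ready={C} → run C
t=1: ready={C} → run C
t=2: ready={C,F} → run F
t=3: ready={C,F} → run F
t=4: ready={C,F} → run F
t=5: ready={C,F,H} → run F
t=6: ready={C,F,H} → run F
t=7: ready={C,F,H} → run F
t=8: ready={C,H} → run C
t=9: ready={C,H} → run C
t=10: ready={H} → run H
t=11: ready={H} → run H
t=12: ready={H} → run H
t=13: ready={H} → run H
t=14: ready={H} → run H
t=15: (idle)
t=16: (idle)
t=17: (idle)
t=18: (idle)
t=19: (idle)

completion order = F, C, H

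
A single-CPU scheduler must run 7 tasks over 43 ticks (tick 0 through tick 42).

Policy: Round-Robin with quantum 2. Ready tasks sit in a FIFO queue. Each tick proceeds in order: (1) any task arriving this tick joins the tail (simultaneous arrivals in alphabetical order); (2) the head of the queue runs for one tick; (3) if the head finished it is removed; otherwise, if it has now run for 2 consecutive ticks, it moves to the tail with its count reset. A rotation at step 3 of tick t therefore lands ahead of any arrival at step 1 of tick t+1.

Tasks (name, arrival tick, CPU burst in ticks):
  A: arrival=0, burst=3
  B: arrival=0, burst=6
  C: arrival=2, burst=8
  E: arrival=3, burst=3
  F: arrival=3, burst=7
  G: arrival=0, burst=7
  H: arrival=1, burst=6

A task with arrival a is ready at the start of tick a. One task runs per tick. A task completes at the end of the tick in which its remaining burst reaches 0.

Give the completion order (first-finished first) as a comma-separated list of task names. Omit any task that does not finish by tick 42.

t=0: queue=[A,B,G] q_used=0 → run A
t=1: queue=[A,B,G,H] q_used=1 → run A
t=2: queue=[B,G,H,A,C] q_used=0 → run B
t=3: queue=[B,G,H,A,C,E,F] q_used=1 → run B
t=4: queue=[G,H,A,C,E,F,B] q_used=0 → run G
t=5: queue=[G,H,A,C,E,F,B] q_used=1 → run G
t=6: queue=[H,A,C,E,F,B,G] q_used=0 → run H
t=7: queue=[H,A,C,E,F,B,G] q_used=1 → run H
t=8: queue=[A,C,E,F,B,G,H] q_used=0 → run A
t=9: queue=[C,E,F,B,G,H] q_used=0 → run C
t=10: queue=[C,E,F,B,G,H] q_used=1 → run C
t=11: queue=[E,F,B,G,H,C] q_used=0 → run E
t=12: queue=[E,F,B,G,H,C] q_used=1 → run E
t=13: queue=[F,B,G,H,C,E] q_used=0 → run F
t=14: queue=[F,B,G,H,C,E] q_used=1 → run F
t=15: queue=[B,G,H,C,E,F] q_used=0 → run B
t=16: queue=[B,G,H,C,E,F] q_used=1 → run B
t=17: queue=[G,H,C,E,F,B] q_used=0 → run G
t=18: queue=[G,H,C,E,F,B] q_used=1 → run G
t=19: queue=[H,C,E,F,B,G] q_used=0 → run H
t=20: queue=[H,C,E,F,B,G] q_used=1 → run H
t=21: queue=[C,E,F,B,G,H] q_used=0 → run C
t=22: queue=[C,E,F,B,G,H] q_used=1 → run C
t=23: queue=[E,F,B,G,H,C] q_used=0 → run E
t=24: queue=[F,B,G,H,C] q_used=0 → run F
t=25: queue=[F,B,G,H,C] q_used=1 → run F
t=26: queue=[B,G,H,C,F] q_used=0 → run B
t=27: queue=[B,G,H,C,F] q_used=1 → run B
t=28: queue=[G,H,C,F] q_used=0 → run G
t=29: queue=[G,H,C,F] q_used=1 → run G
t=30: queue=[H,C,F,G] q_used=0 → run H
t=31: queue=[H,C,F,G] q_used=1 → run H
t=32: queue=[C,F,G] q_used=0 → run C
t=33: queue=[C,F,G] q_used=1 → run C
t=34: queue=[F,G,C] q_used=0 → run F
t=35: queue=[F,G,C] q_used=1 → run F
t=36: queue=[G,C,F] q_used=0 → run G
t=37: queue=[C,F] q_used=0 → run C
t=38: queue=[C,F] q_used=1 → run C
t=39: queue=[F] q_used=0 → run F
t=40: (idle)
t=41: (idle)
t=42: (idle)

completion order = A, E, B, H, G, C, F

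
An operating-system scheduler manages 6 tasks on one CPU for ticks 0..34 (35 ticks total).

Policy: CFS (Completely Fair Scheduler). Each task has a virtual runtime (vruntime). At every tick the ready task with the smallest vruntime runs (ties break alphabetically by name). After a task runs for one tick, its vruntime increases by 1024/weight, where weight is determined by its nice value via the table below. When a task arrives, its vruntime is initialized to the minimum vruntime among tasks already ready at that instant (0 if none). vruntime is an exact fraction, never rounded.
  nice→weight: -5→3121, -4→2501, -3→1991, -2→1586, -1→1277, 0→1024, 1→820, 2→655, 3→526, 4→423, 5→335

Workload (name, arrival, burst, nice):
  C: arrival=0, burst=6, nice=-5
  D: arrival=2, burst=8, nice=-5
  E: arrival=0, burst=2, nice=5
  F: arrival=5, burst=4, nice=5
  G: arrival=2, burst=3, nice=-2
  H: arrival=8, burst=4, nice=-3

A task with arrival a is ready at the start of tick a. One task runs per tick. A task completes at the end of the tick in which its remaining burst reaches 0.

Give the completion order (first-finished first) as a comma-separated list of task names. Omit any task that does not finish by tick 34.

t=0: vr[C=0 E=0] → run C
t=1: vr[C=1024/3121 E=0] → run E
t=2: vr[C=1024/3121 D=1024/3121 E=1024/335 G=1024/3121] → run C
t=3: vr[C=2048/3121 D=1024/3121 E=1024/335 G=1024/3121] → run D
t=4: vr[C=2048/3121 D=2048/3121 E=1024/335 G=1024/3121] → run G
t=5: vr[C=2048/3121 D=2048/3121 E=1024/335 F=2048/3121 G=2409984/2474953] → run C
t=6: vr[C=3072/3121 D=2048/3121 E=1024/335 F=2048/3121 G=2409984/2474953] → run D
t=7: vr[C=3072/3121 D=3072/3121 E=1024/335 F=2048/3121 G=2409984/2474953] → run F
t=8: vr[C=3072/3121 D=3072/3121 E=1024/335 F=3881984/1045535 G=2409984/2474953 H=2409984/2474953] → run G
t=9: vr[C=3072/3121 D=3072/3121 E=1024/335 F=3881984/1045535 G=4007936/2474953 H=2409984/2474953] → run H
t=10: vr[C=3072/3121 D=3072/3121 E=1024/335 F=3881984/1045535 G=4007936/2474953 H=7332630016/4927631423] → run C
t=11: vr[C=4096/3121 D=3072/3121 E=1024/335 F=3881984/1045535 G=4007936/2474953 H=7332630016/4927631423] → run D
t=12: vr[C=4096/3121 D=4096/3121 E=1024/335 F=3881984/1045535 G=4007936/2474953 H=7332630016/4927631423] → run C
t=13: vr[C=5120/3121 D=4096/3121 E=1024/335 F=3881984/1045535 G=4007936/2474953 H=7332630016/4927631423] → run D
t=14: vr[C=5120/3121 D=5120/3121 E=1024/335 F=3881984/1045535 G=4007936/2474953 H=7332630016/4927631423] → run H
t=15: vr[C=5120/3121 D=5120/3121 E=1024/335 F=3881984/1045535 G=4007936/2474953 H=9866981888/4927631423] → run G
t=16: vr[C=5120/3121 D=5120/3121 E=1024/335 F=3881984/1045535 H=9866981888/4927631423] → run C
t=17: vr[D=5120/3121 E=1024/335 F=3881984/1045535 H=9866981888/4927631423] → run D
t=18: vr[D=6144/3121 E=1024/335 F=3881984/1045535 H=9866981888/4927631423] → run D
t=19: vr[D=7168/3121 E=1024/335 F=3881984/1045535 H=9866981888/4927631423] → run H
t=20: vr[D=7168/3121 E=1024/335 F=3881984/1045535 H=12401333760/4927631423] → run D
t=21: vr[D=8192/3121 E=1024/335 F=3881984/1045535 H=12401333760/4927631423] → run H
t=22: vr[D=8192/3121 E=1024/335 F=3881984/1045535] → run D
t=23: vr[E=1024/335 F=3881984/1045535] → run E
t=24: vr[F=3881984/1045535] → run F
t=25: vr[F=7077888/1045535] → run F
t=26: vr[F=10273792/1045535] → run F
t=27: (idle)
t=28: (idle)
t=29: (idle)
t=30: (idle)
t=31: (idle)
t=32: (idle)
t=33: (idle)
t=34: (idle)

completion order = G, C, H, D, E, F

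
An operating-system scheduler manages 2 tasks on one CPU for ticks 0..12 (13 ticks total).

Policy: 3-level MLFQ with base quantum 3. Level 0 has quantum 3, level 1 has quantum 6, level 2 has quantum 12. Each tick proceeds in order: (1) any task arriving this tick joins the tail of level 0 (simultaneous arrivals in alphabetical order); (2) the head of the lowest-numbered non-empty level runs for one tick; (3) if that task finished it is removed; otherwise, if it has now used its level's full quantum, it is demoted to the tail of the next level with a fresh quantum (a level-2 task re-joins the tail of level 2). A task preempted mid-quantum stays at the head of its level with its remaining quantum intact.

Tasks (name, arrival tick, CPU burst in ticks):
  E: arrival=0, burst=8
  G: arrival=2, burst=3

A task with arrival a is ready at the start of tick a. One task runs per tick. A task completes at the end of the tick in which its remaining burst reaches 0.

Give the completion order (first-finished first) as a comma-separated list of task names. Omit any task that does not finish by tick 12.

t=0: L0/L1/L2 = E/-/- → run E
t=1: L0/L1/L2 = E/-/- → run E
t=2: L0/L1/L2 = EG/-/- → run E
t=3: L0/L1/L2 = G/E/- → run G
t=4: L0/L1/L2 = G/E/- → run G
t=5: L0/L1/L2 = G/E/- → run G
t=6: L0/L1/L2 = -/E/- → run E
t=7: L0/L1/L2 = -/E/- → run E
t=8: L0/L1/L2 = -/E/- → run E
t=9: L0/L1/L2 = -/E/- → run E
t=10: L0/L1/L2 = -/E/- → run E
t=11: (idle)
t=12: (idle)

completion order = G, E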